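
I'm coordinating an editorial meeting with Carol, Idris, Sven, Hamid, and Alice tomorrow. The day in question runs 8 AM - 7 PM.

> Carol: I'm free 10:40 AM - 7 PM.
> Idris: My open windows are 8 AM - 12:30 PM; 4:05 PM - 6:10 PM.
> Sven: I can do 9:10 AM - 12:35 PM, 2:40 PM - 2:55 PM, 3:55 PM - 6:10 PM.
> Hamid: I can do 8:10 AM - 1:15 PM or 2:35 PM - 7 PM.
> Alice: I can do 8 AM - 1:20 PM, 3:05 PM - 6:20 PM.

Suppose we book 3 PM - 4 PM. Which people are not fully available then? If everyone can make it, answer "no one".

Alice, Idris, Sven

Carol: free for 15:00-16:00. Idris: not fully free for 15:00-16:00. Sven: not fully free for 15:00-16:00. Hamid: free for 15:00-16:00. Alice: not fully free for 15:00-16:00.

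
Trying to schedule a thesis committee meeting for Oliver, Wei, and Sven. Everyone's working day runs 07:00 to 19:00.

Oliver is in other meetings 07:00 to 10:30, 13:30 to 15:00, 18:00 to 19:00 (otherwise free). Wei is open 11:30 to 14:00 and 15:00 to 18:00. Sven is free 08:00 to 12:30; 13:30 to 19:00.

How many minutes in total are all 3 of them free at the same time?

240

Oliver free: 10:30-13:30, 15:00-18:00 (invert busy blocks within the working day).
Wei free: 11:30-14:00, 15:00-18:00.
Sven free: 08:00-12:30, 13:30-19:00.
Oliver ∩ Wei: 11:30-13:30, 15:00-18:00.
Oliver ∩ Wei ∩ Sven: 11:30-12:30, 15:00-18:00.
Summing the common windows: 60 + 180 = 240 minutes.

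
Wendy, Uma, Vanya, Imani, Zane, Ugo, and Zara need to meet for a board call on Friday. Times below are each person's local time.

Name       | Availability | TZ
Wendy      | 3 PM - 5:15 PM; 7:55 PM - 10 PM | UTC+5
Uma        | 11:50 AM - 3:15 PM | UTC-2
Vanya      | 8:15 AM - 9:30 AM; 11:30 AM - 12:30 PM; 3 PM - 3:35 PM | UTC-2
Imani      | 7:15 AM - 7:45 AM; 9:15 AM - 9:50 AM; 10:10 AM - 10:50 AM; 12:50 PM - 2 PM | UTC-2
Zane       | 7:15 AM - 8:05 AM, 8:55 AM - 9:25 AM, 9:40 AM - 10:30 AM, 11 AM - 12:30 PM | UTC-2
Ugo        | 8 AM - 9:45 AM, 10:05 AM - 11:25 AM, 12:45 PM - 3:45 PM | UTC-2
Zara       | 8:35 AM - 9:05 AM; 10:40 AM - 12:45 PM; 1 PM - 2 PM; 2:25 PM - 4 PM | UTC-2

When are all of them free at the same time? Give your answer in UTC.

none

Wendy in UTC: 10:00-12:15, 14:55-17:00 (subtract 5h to convert from UTC+5).
Uma in UTC: 13:50-17:15 (add 2h to convert from UTC-2).
Vanya in UTC: 10:15-11:30, 13:30-14:30, 17:00-17:35 (add 2h to convert from UTC-2).
Imani in UTC: 09:15-09:45, 11:15-11:50, 12:10-12:50, 14:50-16:00 (add 2h to convert from UTC-2).
Zane in UTC: 09:15-10:05, 10:55-11:25, 11:40-12:30, 13:00-14:30 (add 2h to convert from UTC-2).
Ugo in UTC: 10:00-11:45, 12:05-13:25, 14:45-17:45 (add 2h to convert from UTC-2).
Zara in UTC: 10:35-11:05, 12:40-14:45, 15:00-16:00, 16:25-18:00 (add 2h to convert from UTC-2).
Wendy ∩ Uma: 14:55-17:00.
Wendy ∩ Uma ∩ Vanya: ∅.
Wendy ∩ Uma ∩ Vanya ∩ Imani: ∅.
Wendy ∩ Uma ∩ Vanya ∩ Imani ∩ Zane: ∅.
Wendy ∩ Uma ∩ Vanya ∩ Imani ∩ Zane ∩ Ugo: ∅.
Wendy ∩ Uma ∩ Vanya ∩ Imani ∩ Zane ∩ Ugo ∩ Zara: ∅.
There is no time when everyone is free.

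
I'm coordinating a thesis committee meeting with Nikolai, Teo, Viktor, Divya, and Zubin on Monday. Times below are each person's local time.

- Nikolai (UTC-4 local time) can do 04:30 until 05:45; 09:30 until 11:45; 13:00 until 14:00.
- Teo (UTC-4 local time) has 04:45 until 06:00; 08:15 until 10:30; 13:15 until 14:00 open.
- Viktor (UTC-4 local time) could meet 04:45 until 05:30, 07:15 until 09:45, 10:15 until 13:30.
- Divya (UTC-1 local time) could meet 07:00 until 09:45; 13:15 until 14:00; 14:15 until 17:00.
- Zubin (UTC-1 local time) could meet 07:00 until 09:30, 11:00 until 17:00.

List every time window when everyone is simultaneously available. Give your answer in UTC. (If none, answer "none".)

08:45-09:30, 14:15-14:30, 17:15-17:30

Nikolai in UTC: 08:30-09:45, 13:30-15:45, 17:00-18:00 (add 4h to convert from UTC-4).
Teo in UTC: 08:45-10:00, 12:15-14:30, 17:15-18:00 (add 4h to convert from UTC-4).
Viktor in UTC: 08:45-09:30, 11:15-13:45, 14:15-17:30 (add 4h to convert from UTC-4).
Divya in UTC: 08:00-10:45, 14:15-15:00, 15:15-18:00 (add 1h to convert from UTC-1).
Zubin in UTC: 08:00-10:30, 12:00-18:00 (add 1h to convert from UTC-1).
Nikolai ∩ Teo: 08:45-09:45, 13:30-14:30, 17:15-18:00.
Nikolai ∩ Teo ∩ Viktor: 08:45-09:30, 13:30-13:45, 14:15-14:30, 17:15-17:30.
Nikolai ∩ Teo ∩ Viktor ∩ Divya: 08:45-09:30, 14:15-14:30, 17:15-17:30.
Nikolai ∩ Teo ∩ Viktor ∩ Divya ∩ Zubin: 08:45-09:30, 14:15-14:30, 17:15-17:30.
Those are the intersection windows.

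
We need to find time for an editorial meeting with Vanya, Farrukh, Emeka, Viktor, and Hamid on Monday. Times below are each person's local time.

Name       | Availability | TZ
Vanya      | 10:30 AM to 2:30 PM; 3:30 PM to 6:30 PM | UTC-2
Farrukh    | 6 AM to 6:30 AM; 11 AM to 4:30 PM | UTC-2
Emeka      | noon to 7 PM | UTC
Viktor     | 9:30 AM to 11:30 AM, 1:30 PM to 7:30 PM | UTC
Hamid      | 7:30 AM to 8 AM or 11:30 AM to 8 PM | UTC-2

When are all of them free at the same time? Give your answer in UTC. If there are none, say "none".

13:30-16:30, 17:30-18:30

Vanya in UTC: 12:30-16:30, 17:30-20:30 (add 2h to convert from UTC-2).
Farrukh in UTC: 08:00-08:30, 13:00-18:30 (add 2h to convert from UTC-2).
Emeka in UTC: 12:00-19:00.
Viktor in UTC: 09:30-11:30, 13:30-19:30.
Hamid in UTC: 09:30-10:00, 13:30-22:00 (add 2h to convert from UTC-2).
Vanya ∩ Farrukh: 13:00-16:30, 17:30-18:30.
Vanya ∩ Farrukh ∩ Emeka: 13:00-16:30, 17:30-18:30.
Vanya ∩ Farrukh ∩ Emeka ∩ Viktor: 13:30-16:30, 17:30-18:30.
Vanya ∩ Farrukh ∩ Emeka ∩ Viktor ∩ Hamid: 13:30-16:30, 17:30-18:30.
Those are the intersection windows.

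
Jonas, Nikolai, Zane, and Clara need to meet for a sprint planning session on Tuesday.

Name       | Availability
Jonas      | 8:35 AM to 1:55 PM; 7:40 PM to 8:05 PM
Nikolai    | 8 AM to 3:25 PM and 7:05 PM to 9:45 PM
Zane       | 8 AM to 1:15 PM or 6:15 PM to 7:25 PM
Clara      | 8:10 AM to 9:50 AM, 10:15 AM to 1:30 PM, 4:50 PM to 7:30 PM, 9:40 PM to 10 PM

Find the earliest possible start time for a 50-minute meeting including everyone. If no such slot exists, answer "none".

08:35

Jonas ∩ Nikolai: 08:35-13:55, 19:40-20:05.
Jonas ∩ Nikolai ∩ Zane: 08:35-13:15.
Jonas ∩ Nikolai ∩ Zane ∩ Clara: 08:35-09:50, 10:15-13:15.
The first common window of at least 50 minutes is 08:35-09:50, so the earliest start is 08:35.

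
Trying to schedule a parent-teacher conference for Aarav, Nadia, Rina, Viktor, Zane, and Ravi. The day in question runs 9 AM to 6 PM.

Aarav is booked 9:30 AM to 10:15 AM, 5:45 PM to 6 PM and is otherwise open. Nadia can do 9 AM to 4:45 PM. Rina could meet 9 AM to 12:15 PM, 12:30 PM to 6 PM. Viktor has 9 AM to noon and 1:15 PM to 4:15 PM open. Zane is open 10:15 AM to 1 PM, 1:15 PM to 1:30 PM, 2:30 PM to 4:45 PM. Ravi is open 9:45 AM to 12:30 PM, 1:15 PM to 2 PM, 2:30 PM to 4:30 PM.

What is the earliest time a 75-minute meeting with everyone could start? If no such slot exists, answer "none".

10:15

Aarav free: 09:00-09:30, 10:15-17:45 (invert busy blocks within the working day).
Nadia free: 09:00-16:45.
Rina free: 09:00-12:15, 12:30-18:00.
Viktor free: 09:00-12:00, 13:15-16:15.
Zane free: 10:15-13:00, 13:15-13:30, 14:30-16:45.
Ravi free: 09:45-12:30, 13:15-14:00, 14:30-16:30.
Aarav ∩ Nadia: 09:00-09:30, 10:15-16:45.
Aarav ∩ Nadia ∩ Rina: 09:00-09:30, 10:15-12:15, 12:30-16:45.
Aarav ∩ Nadia ∩ Rina ∩ Viktor: 09:00-09:30, 10:15-12:00, 13:15-16:15.
Aarav ∩ Nadia ∩ Rina ∩ Viktor ∩ Zane: 10:15-12:00, 13:15-13:30, 14:30-16:15.
Aarav ∩ Nadia ∩ Rina ∩ Viktor ∩ Zane ∩ Ravi: 10:15-12:00, 13:15-13:30, 14:30-16:15.
The first common window of at least 75 minutes is 10:15-12:00, so the earliest start is 10:15.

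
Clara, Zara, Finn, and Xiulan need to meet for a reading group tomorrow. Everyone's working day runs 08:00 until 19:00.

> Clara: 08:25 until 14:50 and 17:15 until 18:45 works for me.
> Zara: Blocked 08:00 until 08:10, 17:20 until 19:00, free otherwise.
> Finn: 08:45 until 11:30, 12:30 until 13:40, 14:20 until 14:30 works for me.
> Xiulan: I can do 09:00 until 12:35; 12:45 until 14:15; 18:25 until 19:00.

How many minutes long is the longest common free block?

Clara free: 08:25-14:50, 17:15-18:45.
Zara free: 08:10-17:20 (invert busy blocks within the working day).
Finn free: 08:45-11:30, 12:30-13:40, 14:20-14:30.
Xiulan free: 09:00-12:35, 12:45-14:15, 18:25-19:00.
Clara ∩ Zara: 08:25-14:50, 17:15-17:20.
Clara ∩ Zara ∩ Finn: 08:45-11:30, 12:30-13:40, 14:20-14:30.
Clara ∩ Zara ∩ Finn ∩ Xiulan: 09:00-11:30, 12:30-12:35, 12:45-13:40.
The longest is 09:00-11:30 at 150 minutes.

150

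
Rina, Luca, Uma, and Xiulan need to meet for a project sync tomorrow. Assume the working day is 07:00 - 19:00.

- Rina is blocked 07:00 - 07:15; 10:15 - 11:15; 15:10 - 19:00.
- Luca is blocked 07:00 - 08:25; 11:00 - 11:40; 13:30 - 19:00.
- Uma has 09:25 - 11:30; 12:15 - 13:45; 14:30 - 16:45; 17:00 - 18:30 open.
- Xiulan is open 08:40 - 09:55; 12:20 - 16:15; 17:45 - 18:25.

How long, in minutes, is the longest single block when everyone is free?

70

Rina free: 07:15-10:15, 11:15-15:10 (invert busy blocks within the working day).
Luca free: 08:25-11:00, 11:40-13:30 (invert busy blocks within the working day).
Uma free: 09:25-11:30, 12:15-13:45, 14:30-16:45, 17:00-18:30.
Xiulan free: 08:40-09:55, 12:20-16:15, 17:45-18:25.
Rina ∩ Luca: 08:25-10:15, 11:40-13:30.
Rina ∩ Luca ∩ Uma: 09:25-10:15, 12:15-13:30.
Rina ∩ Luca ∩ Uma ∩ Xiulan: 09:25-09:55, 12:20-13:30.
The longest is 12:20-13:30 at 70 minutes.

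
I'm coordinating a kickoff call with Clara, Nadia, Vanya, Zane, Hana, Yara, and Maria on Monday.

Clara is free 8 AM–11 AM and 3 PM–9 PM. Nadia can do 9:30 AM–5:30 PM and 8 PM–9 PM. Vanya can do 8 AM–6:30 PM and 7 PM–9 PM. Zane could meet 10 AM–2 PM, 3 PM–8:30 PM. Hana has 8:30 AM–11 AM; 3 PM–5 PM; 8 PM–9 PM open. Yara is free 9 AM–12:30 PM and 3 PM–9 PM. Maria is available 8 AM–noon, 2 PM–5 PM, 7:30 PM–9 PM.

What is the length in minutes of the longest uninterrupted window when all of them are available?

120

Clara ∩ Nadia: 09:30-11:00, 15:00-17:30, 20:00-21:00.
Clara ∩ Nadia ∩ Vanya: 09:30-11:00, 15:00-17:30, 20:00-21:00.
Clara ∩ Nadia ∩ Vanya ∩ Zane: 10:00-11:00, 15:00-17:30, 20:00-20:30.
Clara ∩ Nadia ∩ Vanya ∩ Zane ∩ Hana: 10:00-11:00, 15:00-17:00, 20:00-20:30.
Clara ∩ Nadia ∩ Vanya ∩ Zane ∩ Hana ∩ Yara: 10:00-11:00, 15:00-17:00, 20:00-20:30.
Clara ∩ Nadia ∩ Vanya ∩ Zane ∩ Hana ∩ Yara ∩ Maria: 10:00-11:00, 15:00-17:00, 20:00-20:30.
The longest is 15:00-17:00 at 120 minutes.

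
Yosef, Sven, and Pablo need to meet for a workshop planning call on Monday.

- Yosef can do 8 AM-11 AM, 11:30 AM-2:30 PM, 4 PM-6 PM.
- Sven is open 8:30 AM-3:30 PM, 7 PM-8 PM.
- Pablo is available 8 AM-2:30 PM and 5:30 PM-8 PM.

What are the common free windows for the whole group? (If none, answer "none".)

08:30-11:00, 11:30-14:30

Yosef ∩ Sven: 08:30-11:00, 11:30-14:30.
Yosef ∩ Sven ∩ Pablo: 08:30-11:00, 11:30-14:30.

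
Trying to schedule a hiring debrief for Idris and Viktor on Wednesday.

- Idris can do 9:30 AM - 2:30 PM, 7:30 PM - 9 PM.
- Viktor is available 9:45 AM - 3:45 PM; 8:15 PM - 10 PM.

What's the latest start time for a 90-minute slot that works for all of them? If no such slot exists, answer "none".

13:00

Idris ∩ Viktor: 09:45-14:30, 20:15-21:00.
So the common availability across everyone is 09:45-14:30, 20:15-21:00.
The last common window of at least 90 minutes is 09:45-14:30; a 90-minute meeting can start as late as 13:00 and still end by 14:30.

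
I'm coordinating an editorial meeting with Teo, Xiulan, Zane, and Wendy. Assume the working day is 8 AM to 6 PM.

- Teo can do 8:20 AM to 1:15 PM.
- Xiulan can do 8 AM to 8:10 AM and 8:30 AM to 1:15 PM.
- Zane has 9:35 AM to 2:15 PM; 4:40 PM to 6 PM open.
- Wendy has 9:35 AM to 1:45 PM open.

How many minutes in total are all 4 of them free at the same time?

Teo ∩ Xiulan: 08:30-13:15.
Teo ∩ Xiulan ∩ Zane: 09:35-13:15.
Teo ∩ Xiulan ∩ Zane ∩ Wendy: 09:35-13:15.
That's a single block of 220 minutes.

220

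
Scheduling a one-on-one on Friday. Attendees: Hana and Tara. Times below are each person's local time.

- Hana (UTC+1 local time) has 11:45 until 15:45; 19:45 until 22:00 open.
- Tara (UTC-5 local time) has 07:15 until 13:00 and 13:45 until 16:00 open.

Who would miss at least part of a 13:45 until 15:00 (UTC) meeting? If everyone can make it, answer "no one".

Hana

Hana in UTC: 10:45-14:45, 18:45-21:00 (subtract 1h to convert from UTC+1).
Tara in UTC: 12:15-18:00, 18:45-21:00 (add 5h to convert from UTC-5).
Hana: not fully free for 13:45-15:00. Tara: free for 13:45-15:00.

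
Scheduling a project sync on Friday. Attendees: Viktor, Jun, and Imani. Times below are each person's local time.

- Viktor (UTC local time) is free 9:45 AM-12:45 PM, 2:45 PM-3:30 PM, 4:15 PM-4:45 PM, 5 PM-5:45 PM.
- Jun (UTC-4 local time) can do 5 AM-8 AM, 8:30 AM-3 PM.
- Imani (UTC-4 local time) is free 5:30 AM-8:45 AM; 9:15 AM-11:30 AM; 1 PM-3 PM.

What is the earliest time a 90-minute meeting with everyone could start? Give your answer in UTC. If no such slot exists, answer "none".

Viktor in UTC: 09:45-12:45, 14:45-15:30, 16:15-16:45, 17:00-17:45.
Jun in UTC: 09:00-12:00, 12:30-19:00 (add 4h to convert from UTC-4).
Imani in UTC: 09:30-12:45, 13:15-15:30, 17:00-19:00 (add 4h to convert from UTC-4).
Viktor ∩ Jun: 09:45-12:00, 12:30-12:45, 14:45-15:30, 16:15-16:45, 17:00-17:45.
Viktor ∩ Jun ∩ Imani: 09:45-12:00, 12:30-12:45, 14:45-15:30, 17:00-17:45.
The first common window of at least 90 minutes is 09:45-12:00, so the earliest start is 09:45.

09:45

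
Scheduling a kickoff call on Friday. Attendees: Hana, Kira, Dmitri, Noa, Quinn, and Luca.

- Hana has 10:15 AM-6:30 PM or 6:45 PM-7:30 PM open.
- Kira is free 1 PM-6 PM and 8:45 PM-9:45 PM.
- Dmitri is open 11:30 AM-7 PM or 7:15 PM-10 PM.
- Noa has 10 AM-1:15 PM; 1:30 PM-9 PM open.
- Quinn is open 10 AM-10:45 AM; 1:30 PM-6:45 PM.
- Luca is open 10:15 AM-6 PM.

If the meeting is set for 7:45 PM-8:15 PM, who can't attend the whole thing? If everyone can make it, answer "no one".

Hana, Kira, Luca, Quinn

Hana: not fully free for 19:45-20:15. Kira: not fully free for 19:45-20:15. Dmitri: free for 19:45-20:15. Noa: free for 19:45-20:15. Quinn: not fully free for 19:45-20:15. Luca: not fully free for 19:45-20:15.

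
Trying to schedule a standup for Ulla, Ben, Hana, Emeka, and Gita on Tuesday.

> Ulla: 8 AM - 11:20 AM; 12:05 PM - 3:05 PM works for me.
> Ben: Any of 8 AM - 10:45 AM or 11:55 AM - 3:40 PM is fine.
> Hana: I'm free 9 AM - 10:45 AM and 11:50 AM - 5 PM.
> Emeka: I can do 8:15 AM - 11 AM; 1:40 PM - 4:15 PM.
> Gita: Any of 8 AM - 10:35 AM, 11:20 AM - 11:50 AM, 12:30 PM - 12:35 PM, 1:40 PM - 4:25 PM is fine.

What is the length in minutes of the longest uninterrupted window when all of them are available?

95

Ulla ∩ Ben: 08:00-10:45, 12:05-15:05.
Ulla ∩ Ben ∩ Hana: 09:00-10:45, 12:05-15:05.
Ulla ∩ Ben ∩ Hana ∩ Emeka: 09:00-10:45, 13:40-15:05.
Ulla ∩ Ben ∩ Hana ∩ Emeka ∩ Gita: 09:00-10:35, 13:40-15:05.
So the common availability across everyone is 09:00-10:35, 13:40-15:05.
The longest is 09:00-10:35 at 95 minutes.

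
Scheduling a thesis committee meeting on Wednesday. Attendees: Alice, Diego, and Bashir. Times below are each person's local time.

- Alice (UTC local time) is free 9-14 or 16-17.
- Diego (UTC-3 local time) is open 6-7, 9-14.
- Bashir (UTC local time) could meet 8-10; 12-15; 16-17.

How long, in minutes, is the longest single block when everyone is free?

120

Alice in UTC: 09:00-14:00, 16:00-17:00.
Diego in UTC: 09:00-10:00, 12:00-17:00 (add 3h to convert from UTC-3).
Bashir in UTC: 08:00-10:00, 12:00-15:00, 16:00-17:00.
Alice ∩ Diego: 09:00-10:00, 12:00-14:00, 16:00-17:00.
Alice ∩ Diego ∩ Bashir: 09:00-10:00, 12:00-14:00, 16:00-17:00.
The longest is 12:00-14:00 at 120 minutes.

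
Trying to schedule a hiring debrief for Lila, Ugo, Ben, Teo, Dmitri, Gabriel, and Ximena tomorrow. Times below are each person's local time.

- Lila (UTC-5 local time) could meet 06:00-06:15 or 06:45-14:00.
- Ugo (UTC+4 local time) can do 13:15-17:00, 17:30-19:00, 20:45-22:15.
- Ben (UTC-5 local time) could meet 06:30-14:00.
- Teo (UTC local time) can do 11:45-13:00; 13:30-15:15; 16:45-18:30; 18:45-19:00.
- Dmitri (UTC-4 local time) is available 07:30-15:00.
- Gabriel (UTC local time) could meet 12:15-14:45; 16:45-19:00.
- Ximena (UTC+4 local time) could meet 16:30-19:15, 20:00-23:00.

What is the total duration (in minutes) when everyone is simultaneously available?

195

Lila in UTC: 11:00-11:15, 11:45-19:00 (add 5h to convert from UTC-5).
Ugo in UTC: 09:15-13:00, 13:30-15:00, 16:45-18:15 (subtract 4h to convert from UTC+4).
Ben in UTC: 11:30-19:00 (add 5h to convert from UTC-5).
Teo in UTC: 11:45-13:00, 13:30-15:15, 16:45-18:30, 18:45-19:00.
Dmitri in UTC: 11:30-19:00 (add 4h to convert from UTC-4).
Gabriel in UTC: 12:15-14:45, 16:45-19:00.
Ximena in UTC: 12:30-15:15, 16:00-19:00 (subtract 4h to convert from UTC+4).
Lila ∩ Ugo: 11:00-11:15, 11:45-13:00, 13:30-15:00, 16:45-18:15.
Lila ∩ Ugo ∩ Ben: 11:45-13:00, 13:30-15:00, 16:45-18:15.
Lila ∩ Ugo ∩ Ben ∩ Teo: 11:45-13:00, 13:30-15:00, 16:45-18:15.
Lila ∩ Ugo ∩ Ben ∩ Teo ∩ Dmitri: 11:45-13:00, 13:30-15:00, 16:45-18:15.
Lila ∩ Ugo ∩ Ben ∩ Teo ∩ Dmitri ∩ Gabriel: 12:15-13:00, 13:30-14:45, 16:45-18:15.
Lila ∩ Ugo ∩ Ben ∩ Teo ∩ Dmitri ∩ Gabriel ∩ Ximena: 12:30-13:00, 13:30-14:45, 16:45-18:15.
Summing the common windows: 30 + 75 + 90 = 195 minutes.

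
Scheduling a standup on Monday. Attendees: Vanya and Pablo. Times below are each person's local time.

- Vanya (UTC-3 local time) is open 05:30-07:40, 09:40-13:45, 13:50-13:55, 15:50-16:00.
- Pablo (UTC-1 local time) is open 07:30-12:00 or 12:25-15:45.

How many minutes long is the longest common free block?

Vanya in UTC: 08:30-10:40, 12:40-16:45, 16:50-16:55, 18:50-19:00 (add 3h to convert from UTC-3).
Pablo in UTC: 08:30-13:00, 13:25-16:45 (add 1h to convert from UTC-1).
Vanya ∩ Pablo: 08:30-10:40, 12:40-13:00, 13:25-16:45.
The longest is 13:25-16:45 at 200 minutes.

200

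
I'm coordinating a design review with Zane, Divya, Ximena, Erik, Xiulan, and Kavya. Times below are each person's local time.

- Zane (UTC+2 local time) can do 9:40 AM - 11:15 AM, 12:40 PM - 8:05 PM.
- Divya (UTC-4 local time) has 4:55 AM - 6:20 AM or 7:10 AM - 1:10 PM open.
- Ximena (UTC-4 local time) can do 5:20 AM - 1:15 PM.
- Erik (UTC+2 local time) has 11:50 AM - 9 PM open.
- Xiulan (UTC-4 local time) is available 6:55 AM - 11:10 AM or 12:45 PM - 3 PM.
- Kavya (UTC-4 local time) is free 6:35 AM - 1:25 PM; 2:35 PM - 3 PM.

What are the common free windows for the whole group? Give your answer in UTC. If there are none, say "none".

11:10-15:10, 16:45-17:10

Zane in UTC: 07:40-09:15, 10:40-18:05 (subtract 2h to convert from UTC+2).
Divya in UTC: 08:55-10:20, 11:10-17:10 (add 4h to convert from UTC-4).
Ximena in UTC: 09:20-17:15 (add 4h to convert from UTC-4).
Erik in UTC: 09:50-19:00 (subtract 2h to convert from UTC+2).
Xiulan in UTC: 10:55-15:10, 16:45-19:00 (add 4h to convert from UTC-4).
Kavya in UTC: 10:35-17:25, 18:35-19:00 (add 4h to convert from UTC-4).
Zane ∩ Divya: 08:55-09:15, 11:10-17:10.
Zane ∩ Divya ∩ Ximena: 11:10-17:10.
Zane ∩ Divya ∩ Ximena ∩ Erik: 11:10-17:10.
Zane ∩ Divya ∩ Ximena ∩ Erik ∩ Xiulan: 11:10-15:10, 16:45-17:10.
Zane ∩ Divya ∩ Ximena ∩ Erik ∩ Xiulan ∩ Kavya: 11:10-15:10, 16:45-17:10.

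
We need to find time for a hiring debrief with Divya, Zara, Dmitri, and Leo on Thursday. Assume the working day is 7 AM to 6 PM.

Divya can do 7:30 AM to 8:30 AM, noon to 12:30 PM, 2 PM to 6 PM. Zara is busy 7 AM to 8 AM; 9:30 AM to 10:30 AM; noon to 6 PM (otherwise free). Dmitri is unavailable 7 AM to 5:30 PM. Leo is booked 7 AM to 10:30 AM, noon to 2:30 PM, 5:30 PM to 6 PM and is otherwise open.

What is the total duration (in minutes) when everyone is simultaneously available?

Divya free: 07:30-08:30, 12:00-12:30, 14:00-18:00.
Zara free: 08:00-09:30, 10:30-12:00 (invert busy blocks within the working day).
Dmitri free: 17:30-18:00 (invert busy blocks within the working day).
Leo free: 10:30-12:00, 14:30-17:30 (invert busy blocks within the working day).
Divya ∩ Zara: 08:00-08:30.
Divya ∩ Zara ∩ Dmitri: ∅.
Divya ∩ Zara ∩ Dmitri ∩ Leo: ∅.
There is no time when everyone is free.
There is no common window, so the total is 0 minutes.

0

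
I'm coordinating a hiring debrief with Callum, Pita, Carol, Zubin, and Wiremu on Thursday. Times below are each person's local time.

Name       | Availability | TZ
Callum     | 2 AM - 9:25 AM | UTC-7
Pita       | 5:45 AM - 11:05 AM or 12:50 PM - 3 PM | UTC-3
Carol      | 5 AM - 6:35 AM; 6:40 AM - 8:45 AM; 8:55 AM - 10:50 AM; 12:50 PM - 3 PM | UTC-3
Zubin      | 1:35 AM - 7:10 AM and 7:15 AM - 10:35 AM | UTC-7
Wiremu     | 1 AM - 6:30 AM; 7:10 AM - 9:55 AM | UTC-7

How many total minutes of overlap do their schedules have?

290

Callum in UTC: 09:00-16:25 (add 7h to convert from UTC-7).
Pita in UTC: 08:45-14:05, 15:50-18:00 (add 3h to convert from UTC-3).
Carol in UTC: 08:00-09:35, 09:40-11:45, 11:55-13:50, 15:50-18:00 (add 3h to convert from UTC-3).
Zubin in UTC: 08:35-14:10, 14:15-17:35 (add 7h to convert from UTC-7).
Wiremu in UTC: 08:00-13:30, 14:10-16:55 (add 7h to convert from UTC-7).
Callum ∩ Pita: 09:00-14:05, 15:50-16:25.
Callum ∩ Pita ∩ Carol: 09:00-09:35, 09:40-11:45, 11:55-13:50, 15:50-16:25.
Callum ∩ Pita ∩ Carol ∩ Zubin: 09:00-09:35, 09:40-11:45, 11:55-13:50, 15:50-16:25.
Callum ∩ Pita ∩ Carol ∩ Zubin ∩ Wiremu: 09:00-09:35, 09:40-11:45, 11:55-13:30, 15:50-16:25.
So the common availability across everyone is 09:00-09:35, 09:40-11:45, 11:55-13:30, 15:50-16:25.
Summing the common windows: 35 + 125 + 95 + 35 = 290 minutes.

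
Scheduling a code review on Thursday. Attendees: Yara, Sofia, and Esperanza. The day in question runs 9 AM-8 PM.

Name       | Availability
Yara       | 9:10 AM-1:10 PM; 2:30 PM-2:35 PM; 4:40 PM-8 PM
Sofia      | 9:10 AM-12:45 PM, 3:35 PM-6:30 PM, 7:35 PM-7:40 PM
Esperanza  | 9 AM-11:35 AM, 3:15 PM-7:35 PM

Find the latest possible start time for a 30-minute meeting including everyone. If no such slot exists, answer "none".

Yara ∩ Sofia: 09:10-12:45, 16:40-18:30, 19:35-19:40.
Yara ∩ Sofia ∩ Esperanza: 09:10-11:35, 16:40-18:30.
The last common window of at least 30 minutes is 16:40-18:30; a 30-minute meeting can start as late as 18:00 and still end by 18:30.

18:00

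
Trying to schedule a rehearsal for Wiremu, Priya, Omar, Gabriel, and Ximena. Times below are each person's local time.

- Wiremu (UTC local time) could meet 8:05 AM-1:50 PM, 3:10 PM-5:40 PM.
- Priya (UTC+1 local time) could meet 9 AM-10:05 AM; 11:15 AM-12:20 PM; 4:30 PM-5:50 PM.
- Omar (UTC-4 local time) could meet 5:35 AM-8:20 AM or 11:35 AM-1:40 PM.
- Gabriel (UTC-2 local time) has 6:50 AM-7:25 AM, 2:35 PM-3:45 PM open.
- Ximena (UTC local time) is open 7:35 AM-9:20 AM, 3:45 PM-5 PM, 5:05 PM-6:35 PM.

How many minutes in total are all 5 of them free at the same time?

Wiremu in UTC: 08:05-13:50, 15:10-17:40.
Priya in UTC: 08:00-09:05, 10:15-11:20, 15:30-16:50 (subtract 1h to convert from UTC+1).
Omar in UTC: 09:35-12:20, 15:35-17:40 (add 4h to convert from UTC-4).
Gabriel in UTC: 08:50-09:25, 16:35-17:45 (add 2h to convert from UTC-2).
Ximena in UTC: 07:35-09:20, 15:45-17:00, 17:05-18:35.
Wiremu ∩ Priya: 08:05-09:05, 10:15-11:20, 15:30-16:50.
Wiremu ∩ Priya ∩ Omar: 10:15-11:20, 15:35-16:50.
Wiremu ∩ Priya ∩ Omar ∩ Gabriel: 16:35-16:50.
Wiremu ∩ Priya ∩ Omar ∩ Gabriel ∩ Ximena: 16:35-16:50.
That's a single block of 15 minutes.

15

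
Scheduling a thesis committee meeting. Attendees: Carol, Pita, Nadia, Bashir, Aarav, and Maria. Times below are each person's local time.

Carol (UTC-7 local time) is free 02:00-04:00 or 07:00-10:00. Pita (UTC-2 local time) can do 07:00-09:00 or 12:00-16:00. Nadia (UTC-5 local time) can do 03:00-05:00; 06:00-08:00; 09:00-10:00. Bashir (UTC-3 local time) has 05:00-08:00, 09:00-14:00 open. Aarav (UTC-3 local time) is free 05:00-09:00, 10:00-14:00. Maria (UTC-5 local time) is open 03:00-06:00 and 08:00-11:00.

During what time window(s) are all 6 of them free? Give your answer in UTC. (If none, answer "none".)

Carol in UTC: 09:00-11:00, 14:00-17:00 (add 7h to convert from UTC-7).
Pita in UTC: 09:00-11:00, 14:00-18:00 (add 2h to convert from UTC-2).
Nadia in UTC: 08:00-10:00, 11:00-13:00, 14:00-15:00 (add 5h to convert from UTC-5).
Bashir in UTC: 08:00-11:00, 12:00-17:00 (add 3h to convert from UTC-3).
Aarav in UTC: 08:00-12:00, 13:00-17:00 (add 3h to convert from UTC-3).
Maria in UTC: 08:00-11:00, 13:00-16:00 (add 5h to convert from UTC-5).
Carol ∩ Pita: 09:00-11:00, 14:00-17:00.
Carol ∩ Pita ∩ Nadia: 09:00-10:00, 14:00-15:00.
Carol ∩ Pita ∩ Nadia ∩ Bashir: 09:00-10:00, 14:00-15:00.
Carol ∩ Pita ∩ Nadia ∩ Bashir ∩ Aarav: 09:00-10:00, 14:00-15:00.
Carol ∩ Pita ∩ Nadia ∩ Bashir ∩ Aarav ∩ Maria: 09:00-10:00, 14:00-15:00.

09:00-10:00, 14:00-15:00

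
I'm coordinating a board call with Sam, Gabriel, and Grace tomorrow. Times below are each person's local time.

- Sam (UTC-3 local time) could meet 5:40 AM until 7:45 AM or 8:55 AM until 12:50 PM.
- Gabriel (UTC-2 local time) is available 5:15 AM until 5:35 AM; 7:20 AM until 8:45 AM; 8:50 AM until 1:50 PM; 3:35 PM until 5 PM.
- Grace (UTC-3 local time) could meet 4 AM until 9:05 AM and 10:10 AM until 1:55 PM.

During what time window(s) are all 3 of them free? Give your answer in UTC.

09:20-10:45, 11:55-12:05, 13:10-15:50

Sam in UTC: 08:40-10:45, 11:55-15:50 (add 3h to convert from UTC-3).
Gabriel in UTC: 07:15-07:35, 09:20-10:45, 10:50-15:50, 17:35-19:00 (add 2h to convert from UTC-2).
Grace in UTC: 07:00-12:05, 13:10-16:55 (add 3h to convert from UTC-3).
Sam ∩ Gabriel: 09:20-10:45, 11:55-15:50.
Sam ∩ Gabriel ∩ Grace: 09:20-10:45, 11:55-12:05, 13:10-15:50.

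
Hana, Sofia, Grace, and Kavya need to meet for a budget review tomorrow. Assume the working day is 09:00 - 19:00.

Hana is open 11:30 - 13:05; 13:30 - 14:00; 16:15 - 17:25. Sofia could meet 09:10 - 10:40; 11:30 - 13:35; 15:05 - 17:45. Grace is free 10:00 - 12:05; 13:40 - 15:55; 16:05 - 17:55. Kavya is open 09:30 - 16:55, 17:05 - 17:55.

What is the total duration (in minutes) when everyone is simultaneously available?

95

Hana ∩ Sofia: 11:30-13:05, 13:30-13:35, 16:15-17:25.
Hana ∩ Sofia ∩ Grace: 11:30-12:05, 16:15-17:25.
Hana ∩ Sofia ∩ Grace ∩ Kavya: 11:30-12:05, 16:15-16:55, 17:05-17:25.
Those are the intersection windows.
Summing the common windows: 35 + 40 + 20 = 95 minutes.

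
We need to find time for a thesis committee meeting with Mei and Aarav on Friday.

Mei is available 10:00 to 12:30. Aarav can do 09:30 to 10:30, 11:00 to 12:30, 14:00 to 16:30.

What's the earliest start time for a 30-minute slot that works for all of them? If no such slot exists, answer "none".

Mei ∩ Aarav: 10:00-10:30, 11:00-12:30.
So the common availability across everyone is 10:00-10:30, 11:00-12:30.
The first common window of at least 30 minutes is 10:00-10:30, so the earliest start is 10:00.

10:00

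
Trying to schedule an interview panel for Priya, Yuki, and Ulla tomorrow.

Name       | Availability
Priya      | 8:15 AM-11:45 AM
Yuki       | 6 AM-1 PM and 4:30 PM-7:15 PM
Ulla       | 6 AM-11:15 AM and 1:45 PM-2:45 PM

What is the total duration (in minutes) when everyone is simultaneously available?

180

Priya ∩ Yuki: 08:15-11:45.
Priya ∩ Yuki ∩ Ulla: 08:15-11:15.
That's a single block of 180 minutes.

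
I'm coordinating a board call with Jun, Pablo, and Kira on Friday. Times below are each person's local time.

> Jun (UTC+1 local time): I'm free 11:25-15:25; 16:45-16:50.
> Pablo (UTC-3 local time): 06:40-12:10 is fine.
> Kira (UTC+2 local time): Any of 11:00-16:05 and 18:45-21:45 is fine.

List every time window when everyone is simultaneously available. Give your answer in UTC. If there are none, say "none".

Jun in UTC: 10:25-14:25, 15:45-15:50 (subtract 1h to convert from UTC+1).
Pablo in UTC: 09:40-15:10 (add 3h to convert from UTC-3).
Kira in UTC: 09:00-14:05, 16:45-19:45 (subtract 2h to convert from UTC+2).
Jun ∩ Pablo: 10:25-14:25.
Jun ∩ Pablo ∩ Kira: 10:25-14:05.
Those are the intersection windows.

10:25-14:05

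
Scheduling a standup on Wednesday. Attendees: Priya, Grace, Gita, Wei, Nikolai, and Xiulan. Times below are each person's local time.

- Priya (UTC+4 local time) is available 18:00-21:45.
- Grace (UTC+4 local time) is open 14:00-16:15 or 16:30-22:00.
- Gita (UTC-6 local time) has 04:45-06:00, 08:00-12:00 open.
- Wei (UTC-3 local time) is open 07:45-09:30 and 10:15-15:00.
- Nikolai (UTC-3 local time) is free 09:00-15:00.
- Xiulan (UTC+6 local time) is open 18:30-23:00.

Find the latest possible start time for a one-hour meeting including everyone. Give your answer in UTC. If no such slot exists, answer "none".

Priya in UTC: 14:00-17:45 (subtract 4h to convert from UTC+4).
Grace in UTC: 10:00-12:15, 12:30-18:00 (subtract 4h to convert from UTC+4).
Gita in UTC: 10:45-12:00, 14:00-18:00 (add 6h to convert from UTC-6).
Wei in UTC: 10:45-12:30, 13:15-18:00 (add 3h to convert from UTC-3).
Nikolai in UTC: 12:00-18:00 (add 3h to convert from UTC-3).
Xiulan in UTC: 12:30-17:00 (subtract 6h to convert from UTC+6).
Priya ∩ Grace: 14:00-17:45.
Priya ∩ Grace ∩ Gita: 14:00-17:45.
Priya ∩ Grace ∩ Gita ∩ Wei: 14:00-17:45.
Priya ∩ Grace ∩ Gita ∩ Wei ∩ Nikolai: 14:00-17:45.
Priya ∩ Grace ∩ Gita ∩ Wei ∩ Nikolai ∩ Xiulan: 14:00-17:00.
The last common window of at least 60 minutes is 14:00-17:00; a 60-minute meeting can start as late as 16:00 and still end by 17:00.

16:00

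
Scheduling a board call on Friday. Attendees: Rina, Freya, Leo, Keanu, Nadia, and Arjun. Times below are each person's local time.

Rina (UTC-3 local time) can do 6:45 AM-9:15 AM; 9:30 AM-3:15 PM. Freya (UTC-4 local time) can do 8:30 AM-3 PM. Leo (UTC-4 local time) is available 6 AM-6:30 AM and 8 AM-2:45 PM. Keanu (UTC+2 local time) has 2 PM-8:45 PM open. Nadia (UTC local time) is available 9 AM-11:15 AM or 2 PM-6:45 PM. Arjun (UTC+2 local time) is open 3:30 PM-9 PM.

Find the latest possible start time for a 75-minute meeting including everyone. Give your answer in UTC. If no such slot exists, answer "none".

17:00

Rina in UTC: 09:45-12:15, 12:30-18:15 (add 3h to convert from UTC-3).
Freya in UTC: 12:30-19:00 (add 4h to convert from UTC-4).
Leo in UTC: 10:00-10:30, 12:00-18:45 (add 4h to convert from UTC-4).
Keanu in UTC: 12:00-18:45 (subtract 2h to convert from UTC+2).
Nadia in UTC: 09:00-11:15, 14:00-18:45.
Arjun in UTC: 13:30-19:00 (subtract 2h to convert from UTC+2).
Rina ∩ Freya: 12:30-18:15.
Rina ∩ Freya ∩ Leo: 12:30-18:15.
Rina ∩ Freya ∩ Leo ∩ Keanu: 12:30-18:15.
Rina ∩ Freya ∩ Leo ∩ Keanu ∩ Nadia: 14:00-18:15.
Rina ∩ Freya ∩ Leo ∩ Keanu ∩ Nadia ∩ Arjun: 14:00-18:15.
The last common window of at least 75 minutes is 14:00-18:15; a 75-minute meeting can start as late as 17:00 and still end by 18:15.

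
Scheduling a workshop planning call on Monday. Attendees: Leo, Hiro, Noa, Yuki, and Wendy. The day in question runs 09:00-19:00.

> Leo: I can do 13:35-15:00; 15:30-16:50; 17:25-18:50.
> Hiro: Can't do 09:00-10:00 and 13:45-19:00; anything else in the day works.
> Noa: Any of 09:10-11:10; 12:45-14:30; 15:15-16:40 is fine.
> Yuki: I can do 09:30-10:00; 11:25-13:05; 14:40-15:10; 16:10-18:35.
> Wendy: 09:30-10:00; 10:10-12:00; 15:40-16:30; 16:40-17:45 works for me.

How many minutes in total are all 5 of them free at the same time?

0

Leo free: 13:35-15:00, 15:30-16:50, 17:25-18:50.
Hiro free: 10:00-13:45 (invert busy blocks within the working day).
Noa free: 09:10-11:10, 12:45-14:30, 15:15-16:40.
Yuki free: 09:30-10:00, 11:25-13:05, 14:40-15:10, 16:10-18:35.
Wendy free: 09:30-10:00, 10:10-12:00, 15:40-16:30, 16:40-17:45.
Leo ∩ Hiro: 13:35-13:45.
Leo ∩ Hiro ∩ Noa: 13:35-13:45.
Leo ∩ Hiro ∩ Noa ∩ Yuki: ∅.
Leo ∩ Hiro ∩ Noa ∩ Yuki ∩ Wendy: ∅.
There is no time when everyone is free.
There is no common window, so the total is 0 minutes.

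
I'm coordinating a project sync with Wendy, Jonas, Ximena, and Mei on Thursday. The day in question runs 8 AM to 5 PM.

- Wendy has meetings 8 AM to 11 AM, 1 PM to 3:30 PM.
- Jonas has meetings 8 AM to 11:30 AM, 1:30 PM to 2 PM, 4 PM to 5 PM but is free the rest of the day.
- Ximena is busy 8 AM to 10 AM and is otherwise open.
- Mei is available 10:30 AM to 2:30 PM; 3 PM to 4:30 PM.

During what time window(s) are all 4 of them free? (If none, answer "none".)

Wendy free: 11:00-13:00, 15:30-17:00 (invert busy blocks within the working day).
Jonas free: 11:30-13:30, 14:00-16:00 (invert busy blocks within the working day).
Ximena free: 10:00-17:00 (invert busy blocks within the working day).
Mei free: 10:30-14:30, 15:00-16:30.
Wendy ∩ Jonas: 11:30-13:00, 15:30-16:00.
Wendy ∩ Jonas ∩ Ximena: 11:30-13:00, 15:30-16:00.
Wendy ∩ Jonas ∩ Ximena ∩ Mei: 11:30-13:00, 15:30-16:00.

11:30-13:00, 15:30-16:00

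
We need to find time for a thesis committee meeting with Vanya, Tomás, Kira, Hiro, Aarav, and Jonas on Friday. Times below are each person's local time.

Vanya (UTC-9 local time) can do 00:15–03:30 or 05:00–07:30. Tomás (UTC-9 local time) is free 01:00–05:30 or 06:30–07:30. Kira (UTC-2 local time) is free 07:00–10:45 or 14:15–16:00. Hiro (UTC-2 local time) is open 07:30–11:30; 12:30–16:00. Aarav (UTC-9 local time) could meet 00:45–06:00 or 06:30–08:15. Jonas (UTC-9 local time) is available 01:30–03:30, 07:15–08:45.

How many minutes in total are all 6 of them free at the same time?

Vanya in UTC: 09:15-12:30, 14:00-16:30 (add 9h to convert from UTC-9).
Tomás in UTC: 10:00-14:30, 15:30-16:30 (add 9h to convert from UTC-9).
Kira in UTC: 09:00-12:45, 16:15-18:00 (add 2h to convert from UTC-2).
Hiro in UTC: 09:30-13:30, 14:30-18:00 (add 2h to convert from UTC-2).
Aarav in UTC: 09:45-15:00, 15:30-17:15 (add 9h to convert from UTC-9).
Jonas in UTC: 10:30-12:30, 16:15-17:45 (add 9h to convert from UTC-9).
Vanya ∩ Tomás: 10:00-12:30, 14:00-14:30, 15:30-16:30.
Vanya ∩ Tomás ∩ Kira: 10:00-12:30, 16:15-16:30.
Vanya ∩ Tomás ∩ Kira ∩ Hiro: 10:00-12:30, 16:15-16:30.
Vanya ∩ Tomás ∩ Kira ∩ Hiro ∩ Aarav: 10:00-12:30, 16:15-16:30.
Vanya ∩ Tomás ∩ Kira ∩ Hiro ∩ Aarav ∩ Jonas: 10:30-12:30, 16:15-16:30.
Summing the common windows: 120 + 15 = 135 minutes.

135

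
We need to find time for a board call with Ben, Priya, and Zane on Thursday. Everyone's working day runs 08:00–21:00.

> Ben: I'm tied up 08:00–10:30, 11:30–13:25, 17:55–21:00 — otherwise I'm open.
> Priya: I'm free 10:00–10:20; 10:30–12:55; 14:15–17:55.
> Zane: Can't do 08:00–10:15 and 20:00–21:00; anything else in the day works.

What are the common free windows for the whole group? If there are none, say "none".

Ben free: 10:30-11:30, 13:25-17:55 (invert busy blocks within the working day).
Priya free: 10:00-10:20, 10:30-12:55, 14:15-17:55.
Zane free: 10:15-20:00 (invert busy blocks within the working day).
Ben ∩ Priya: 10:30-11:30, 14:15-17:55.
Ben ∩ Priya ∩ Zane: 10:30-11:30, 14:15-17:55.

10:30-11:30, 14:15-17:55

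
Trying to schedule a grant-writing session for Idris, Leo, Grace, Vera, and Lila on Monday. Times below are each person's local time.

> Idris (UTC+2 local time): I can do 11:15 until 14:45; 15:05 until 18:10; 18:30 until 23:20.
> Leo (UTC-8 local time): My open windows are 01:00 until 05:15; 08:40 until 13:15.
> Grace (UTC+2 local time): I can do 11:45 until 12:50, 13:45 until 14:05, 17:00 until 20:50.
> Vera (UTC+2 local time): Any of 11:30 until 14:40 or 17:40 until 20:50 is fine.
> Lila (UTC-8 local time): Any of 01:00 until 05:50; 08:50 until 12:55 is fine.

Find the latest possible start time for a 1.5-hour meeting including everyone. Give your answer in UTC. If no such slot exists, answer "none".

Idris in UTC: 09:15-12:45, 13:05-16:10, 16:30-21:20 (subtract 2h to convert from UTC+2).
Leo in UTC: 09:00-13:15, 16:40-21:15 (add 8h to convert from UTC-8).
Grace in UTC: 09:45-10:50, 11:45-12:05, 15:00-18:50 (subtract 2h to convert from UTC+2).
Vera in UTC: 09:30-12:40, 15:40-18:50 (subtract 2h to convert from UTC+2).
Lila in UTC: 09:00-13:50, 16:50-20:55 (add 8h to convert from UTC-8).
Idris ∩ Leo: 09:15-12:45, 13:05-13:15, 16:40-21:15.
Idris ∩ Leo ∩ Grace: 09:45-10:50, 11:45-12:05, 16:40-18:50.
Idris ∩ Leo ∩ Grace ∩ Vera: 09:45-10:50, 11:45-12:05, 16:40-18:50.
Idris ∩ Leo ∩ Grace ∩ Vera ∩ Lila: 09:45-10:50, 11:45-12:05, 16:50-18:50.
Those are the intersection windows.
The last common window of at least 90 minutes is 16:50-18:50; a 90-minute meeting can start as late as 17:20 and still end by 18:50.

17:20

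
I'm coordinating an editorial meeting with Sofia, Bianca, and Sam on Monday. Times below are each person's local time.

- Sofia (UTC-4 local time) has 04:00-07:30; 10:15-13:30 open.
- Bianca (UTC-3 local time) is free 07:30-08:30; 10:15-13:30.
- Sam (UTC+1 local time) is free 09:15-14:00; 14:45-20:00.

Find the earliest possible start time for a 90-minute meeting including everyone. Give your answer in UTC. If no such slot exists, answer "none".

14:15

Sofia in UTC: 08:00-11:30, 14:15-17:30 (add 4h to convert from UTC-4).
Bianca in UTC: 10:30-11:30, 13:15-16:30 (add 3h to convert from UTC-3).
Sam in UTC: 08:15-13:00, 13:45-19:00 (subtract 1h to convert from UTC+1).
Sofia ∩ Bianca: 10:30-11:30, 14:15-16:30.
Sofia ∩ Bianca ∩ Sam: 10:30-11:30, 14:15-16:30.
The first common window of at least 90 minutes is 14:15-16:30, so the earliest start is 14:15.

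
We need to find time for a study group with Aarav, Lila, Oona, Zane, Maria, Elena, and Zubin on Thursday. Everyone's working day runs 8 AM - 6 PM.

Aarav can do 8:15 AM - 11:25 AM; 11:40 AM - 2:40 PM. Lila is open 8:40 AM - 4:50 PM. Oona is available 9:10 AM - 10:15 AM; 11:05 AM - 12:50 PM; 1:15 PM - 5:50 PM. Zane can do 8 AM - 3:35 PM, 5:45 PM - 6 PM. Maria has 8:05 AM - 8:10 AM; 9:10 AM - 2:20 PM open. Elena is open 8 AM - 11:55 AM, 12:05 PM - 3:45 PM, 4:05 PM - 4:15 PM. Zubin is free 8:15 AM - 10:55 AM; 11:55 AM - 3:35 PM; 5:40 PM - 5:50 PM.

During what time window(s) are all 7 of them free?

Aarav ∩ Lila: 08:40-11:25, 11:40-14:40.
Aarav ∩ Lila ∩ Oona: 09:10-10:15, 11:05-11:25, 11:40-12:50, 13:15-14:40.
Aarav ∩ Lila ∩ Oona ∩ Zane: 09:10-10:15, 11:05-11:25, 11:40-12:50, 13:15-14:40.
Aarav ∩ Lila ∩ Oona ∩ Zane ∩ Maria: 09:10-10:15, 11:05-11:25, 11:40-12:50, 13:15-14:20.
Aarav ∩ Lila ∩ Oona ∩ Zane ∩ Maria ∩ Elena: 09:10-10:15, 11:05-11:25, 11:40-11:55, 12:05-12:50, 13:15-14:20.
Aarav ∩ Lila ∩ Oona ∩ Zane ∩ Maria ∩ Elena ∩ Zubin: 09:10-10:15, 12:05-12:50, 13:15-14:20.

09:10-10:15, 12:05-12:50, 13:15-14:20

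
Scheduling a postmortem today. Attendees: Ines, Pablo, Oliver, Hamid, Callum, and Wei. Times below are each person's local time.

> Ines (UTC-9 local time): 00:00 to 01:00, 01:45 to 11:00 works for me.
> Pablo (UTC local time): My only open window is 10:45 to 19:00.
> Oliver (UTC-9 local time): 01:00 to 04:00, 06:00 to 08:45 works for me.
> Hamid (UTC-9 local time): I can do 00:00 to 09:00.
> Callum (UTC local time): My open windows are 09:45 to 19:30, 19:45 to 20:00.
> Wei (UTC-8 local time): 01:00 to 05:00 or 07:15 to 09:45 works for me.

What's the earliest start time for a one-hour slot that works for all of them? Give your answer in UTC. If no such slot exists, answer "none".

Ines in UTC: 09:00-10:00, 10:45-20:00 (add 9h to convert from UTC-9).
Pablo in UTC: 10:45-19:00.
Oliver in UTC: 10:00-13:00, 15:00-17:45 (add 9h to convert from UTC-9).
Hamid in UTC: 09:00-18:00 (add 9h to convert from UTC-9).
Callum in UTC: 09:45-19:30, 19:45-20:00.
Wei in UTC: 09:00-13:00, 15:15-17:45 (add 8h to convert from UTC-8).
Ines ∩ Pablo: 10:45-19:00.
Ines ∩ Pablo ∩ Oliver: 10:45-13:00, 15:00-17:45.
Ines ∩ Pablo ∩ Oliver ∩ Hamid: 10:45-13:00, 15:00-17:45.
Ines ∩ Pablo ∩ Oliver ∩ Hamid ∩ Callum: 10:45-13:00, 15:00-17:45.
Ines ∩ Pablo ∩ Oliver ∩ Hamid ∩ Callum ∩ Wei: 10:45-13:00, 15:15-17:45.
The first common window of at least 60 minutes is 10:45-13:00, so the earliest start is 10:45.

10:45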